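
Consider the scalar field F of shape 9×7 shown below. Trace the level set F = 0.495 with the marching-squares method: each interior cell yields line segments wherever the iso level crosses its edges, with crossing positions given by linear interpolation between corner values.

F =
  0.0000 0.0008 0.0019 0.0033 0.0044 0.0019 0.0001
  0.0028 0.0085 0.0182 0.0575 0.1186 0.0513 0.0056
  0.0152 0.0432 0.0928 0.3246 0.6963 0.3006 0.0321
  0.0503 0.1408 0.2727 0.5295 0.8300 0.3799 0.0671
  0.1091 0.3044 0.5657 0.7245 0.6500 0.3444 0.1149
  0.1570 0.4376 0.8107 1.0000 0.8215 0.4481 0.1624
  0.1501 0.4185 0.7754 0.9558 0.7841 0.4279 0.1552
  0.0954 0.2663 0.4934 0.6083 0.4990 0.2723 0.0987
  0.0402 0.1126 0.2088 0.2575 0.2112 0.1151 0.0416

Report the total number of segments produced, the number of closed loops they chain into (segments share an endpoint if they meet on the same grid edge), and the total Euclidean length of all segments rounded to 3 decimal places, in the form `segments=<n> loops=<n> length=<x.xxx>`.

cell (1,3): code 0100 → (1.652,4.000)–(2.000,3.458)
cell (1,4): code 1000 → (2.000,4.509)–(1.652,4.000)
cell (2,2): code 0100 → (2.832,3.000)–(3.000,2.866)
cell (2,3): code 1110 → (2.000,3.458)–(2.832,3.000)
cell (2,4): code 1001 → (3.000,4.744)–(2.000,4.509)
cell (3,1): code 0100 → (3.759,2.000)–(4.000,1.729)
cell (3,2): code 1110 → (3.000,2.866)–(3.759,2.000)
cell (3,4): code 1001 → (4.000,4.507)–(3.000,4.744)
cell (4,1): code 0110 → (4.000,1.729)–(5.000,1.154)
cell (4,4): code 1001 → (5.000,4.874)–(4.000,4.507)
cell (5,1): code 0110 → (5.000,1.154)–(6.000,1.214)
cell (5,4): code 1001 → (6.000,4.812)–(5.000,4.874)
cell (6,1): code 0010 → (6.000,1.214)–(6.994,2.000)
cell (6,2): code 0111 → (6.994,2.000)–(7.000,2.014)
cell (6,4): code 1001 → (7.000,4.018)–(6.000,4.812)
cell (7,2): code 0010 → (7.000,2.014)–(7.323,3.000)
cell (7,3): code 0011 → (7.323,3.000)–(7.014,4.000)
cell (7,4): code 0001 → (7.014,4.000)–(7.000,4.018)
total: 18 segments, chained into 1 closed loop(s), length Σ = 14.883139

segments=18 loops=1 length=14.883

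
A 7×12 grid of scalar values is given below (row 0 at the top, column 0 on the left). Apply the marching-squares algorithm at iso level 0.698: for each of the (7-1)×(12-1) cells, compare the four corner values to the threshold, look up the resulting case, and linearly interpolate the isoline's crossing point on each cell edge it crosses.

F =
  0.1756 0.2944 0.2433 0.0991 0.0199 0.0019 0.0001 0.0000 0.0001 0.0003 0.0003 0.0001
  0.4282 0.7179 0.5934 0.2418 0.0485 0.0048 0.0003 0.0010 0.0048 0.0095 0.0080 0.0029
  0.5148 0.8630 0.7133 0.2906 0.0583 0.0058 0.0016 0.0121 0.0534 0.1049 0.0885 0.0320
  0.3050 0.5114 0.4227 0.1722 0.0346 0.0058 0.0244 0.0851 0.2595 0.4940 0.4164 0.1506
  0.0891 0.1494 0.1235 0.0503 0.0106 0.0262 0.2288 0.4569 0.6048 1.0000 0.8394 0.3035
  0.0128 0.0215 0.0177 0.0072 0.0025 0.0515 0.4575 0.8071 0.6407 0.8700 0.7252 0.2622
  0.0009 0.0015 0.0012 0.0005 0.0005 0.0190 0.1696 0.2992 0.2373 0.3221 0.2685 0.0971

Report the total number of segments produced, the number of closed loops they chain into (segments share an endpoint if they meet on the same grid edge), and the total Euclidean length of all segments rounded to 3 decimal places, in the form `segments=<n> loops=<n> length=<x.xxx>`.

cell (0,0): code 0100 → (0.953,1.000)–(1.000,0.931)
cell (0,1): code 1000 → (1.000,1.160)–(0.953,1.000)
cell (1,0): code 0110 → (1.000,0.931)–(2.000,0.526)
cell (1,1): code 1101 → (1.872,2.000)–(1.000,1.160)
cell (1,2): code 1000 → (2.000,2.036)–(1.872,2.000)
cell (2,0): code 0010 → (2.000,0.526)–(2.469,1.000)
cell (2,1): code 0011 → (2.469,1.000)–(2.053,2.000)
cell (2,2): code 0001 → (2.053,2.000)–(2.000,2.036)
cell (3,8): code 0100 → (3.403,9.000)–(4.000,8.236)
cell (3,9): code 1100 → (3.666,10.000)–(3.403,9.000)
cell (3,10): code 1000 → (4.000,10.264)–(3.666,10.000)
cell (4,6): code 0100 → (4.688,7.000)–(5.000,6.688)
cell (4,7): code 1000 → (5.000,7.656)–(4.688,7.000)
cell (4,8): code 0110 → (4.000,8.236)–(5.000,8.250)
cell (4,10): code 1001 → (5.000,10.059)–(4.000,10.264)
cell (5,6): code 0010 → (5.000,6.688)–(5.215,7.000)
cell (5,7): code 0001 → (5.215,7.000)–(5.000,7.656)
cell (5,8): code 0010 → (5.000,8.250)–(5.314,9.000)
cell (5,9): code 0011 → (5.314,9.000)–(5.060,10.000)
cell (5,10): code 0001 → (5.060,10.000)–(5.000,10.059)
total: 20 segments, chained into 3 closed loop(s), length Σ = 13.101338

segments=20 loops=3 length=13.101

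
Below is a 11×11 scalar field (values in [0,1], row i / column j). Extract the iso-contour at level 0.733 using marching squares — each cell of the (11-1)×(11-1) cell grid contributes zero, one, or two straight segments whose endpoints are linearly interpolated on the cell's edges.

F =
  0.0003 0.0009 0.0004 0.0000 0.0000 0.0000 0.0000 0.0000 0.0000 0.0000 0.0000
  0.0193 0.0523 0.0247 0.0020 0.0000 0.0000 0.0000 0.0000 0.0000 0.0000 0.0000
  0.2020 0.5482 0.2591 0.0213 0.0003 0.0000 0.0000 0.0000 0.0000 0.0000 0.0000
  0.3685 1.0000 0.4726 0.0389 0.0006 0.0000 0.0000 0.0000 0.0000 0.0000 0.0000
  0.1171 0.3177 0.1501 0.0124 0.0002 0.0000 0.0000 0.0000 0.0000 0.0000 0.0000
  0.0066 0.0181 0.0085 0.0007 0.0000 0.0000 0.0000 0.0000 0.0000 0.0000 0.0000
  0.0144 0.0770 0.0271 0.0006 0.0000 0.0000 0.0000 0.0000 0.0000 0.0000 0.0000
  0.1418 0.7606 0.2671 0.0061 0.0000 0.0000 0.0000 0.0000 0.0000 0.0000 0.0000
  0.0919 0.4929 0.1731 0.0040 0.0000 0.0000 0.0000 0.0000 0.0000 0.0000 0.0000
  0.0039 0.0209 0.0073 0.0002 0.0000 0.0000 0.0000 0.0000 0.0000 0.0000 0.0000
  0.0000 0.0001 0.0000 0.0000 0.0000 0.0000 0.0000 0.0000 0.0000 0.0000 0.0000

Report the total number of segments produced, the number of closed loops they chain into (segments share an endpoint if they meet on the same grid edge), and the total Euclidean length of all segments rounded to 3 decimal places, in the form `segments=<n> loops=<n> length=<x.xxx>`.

segments=8 loops=2 length=3.080

cell (2,0): code 0100 → (2.409,1.000)–(3.000,0.577)
cell (2,1): code 1000 → (3.000,1.506)–(2.409,1.000)
cell (3,0): code 0010 → (3.000,0.577)–(3.391,1.000)
cell (3,1): code 0001 → (3.391,1.000)–(3.000,1.506)
cell (6,0): code 0100 → (6.960,1.000)–(7.000,0.955)
cell (6,1): code 1000 → (7.000,1.056)–(6.960,1.000)
cell (7,0): code 0010 → (7.000,0.955)–(7.103,1.000)
cell (7,1): code 0001 → (7.103,1.000)–(7.000,1.056)
total: 8 segments, chained into 2 closed loop(s), length Σ = 3.079545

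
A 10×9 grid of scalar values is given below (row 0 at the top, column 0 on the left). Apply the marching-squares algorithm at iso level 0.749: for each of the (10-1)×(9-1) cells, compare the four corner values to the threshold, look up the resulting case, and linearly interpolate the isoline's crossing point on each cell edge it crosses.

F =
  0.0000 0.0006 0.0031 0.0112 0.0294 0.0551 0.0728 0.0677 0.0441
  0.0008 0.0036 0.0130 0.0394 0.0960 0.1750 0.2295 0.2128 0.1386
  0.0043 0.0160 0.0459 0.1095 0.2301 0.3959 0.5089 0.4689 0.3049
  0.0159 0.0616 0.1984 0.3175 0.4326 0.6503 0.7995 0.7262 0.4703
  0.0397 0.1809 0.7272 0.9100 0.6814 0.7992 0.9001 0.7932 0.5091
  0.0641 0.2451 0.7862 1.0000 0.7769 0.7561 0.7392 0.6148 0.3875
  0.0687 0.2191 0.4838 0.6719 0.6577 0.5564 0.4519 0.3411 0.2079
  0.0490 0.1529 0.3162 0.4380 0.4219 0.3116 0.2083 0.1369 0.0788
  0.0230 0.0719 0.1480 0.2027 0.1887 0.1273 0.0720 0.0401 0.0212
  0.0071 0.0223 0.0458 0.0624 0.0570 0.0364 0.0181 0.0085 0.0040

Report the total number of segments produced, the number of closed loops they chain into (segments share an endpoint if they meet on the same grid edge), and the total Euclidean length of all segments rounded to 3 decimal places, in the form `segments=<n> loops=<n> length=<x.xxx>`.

cell (2,5): code 0100 → (2.826,6.000)–(3.000,5.662)
cell (2,6): code 1000 → (3.000,6.689)–(2.826,6.000)
cell (3,2): code 0100 → (3.728,3.000)–(4.000,2.119)
cell (3,3): code 1000 → (4.000,3.704)–(3.728,3.000)
cell (3,4): code 0100 → (3.663,5.000)–(4.000,4.574)
cell (3,5): code 1110 → (3.000,5.662)–(3.663,5.000)
cell (3,6): code 1101 → (3.340,7.000)–(3.000,6.689)
cell (3,7): code 1000 → (4.000,7.156)–(3.340,7.000)
cell (4,1): code 0100 → (4.369,2.000)–(5.000,1.931)
cell (4,2): code 1110 → (4.000,2.119)–(4.369,2.000)
cell (4,3): code 1101 → (4.708,4.000)–(4.000,3.704)
cell (4,4): code 1110 → (4.000,4.574)–(4.708,4.000)
cell (4,5): code 1011 → (5.000,5.420)–(4.939,6.000)
cell (4,6): code 0011 → (4.939,6.000)–(4.248,7.000)
cell (4,7): code 0001 → (4.248,7.000)–(4.000,7.156)
cell (5,1): code 0010 → (5.000,1.931)–(5.123,2.000)
cell (5,2): code 0011 → (5.123,2.000)–(5.765,3.000)
cell (5,3): code 0011 → (5.765,3.000)–(5.234,4.000)
cell (5,4): code 0011 → (5.234,4.000)–(5.036,5.000)
cell (5,5): code 0001 → (5.036,5.000)–(5.000,5.420)
total: 20 segments, chained into 1 closed loop(s), length Σ = 14.081138

segments=20 loops=1 length=14.081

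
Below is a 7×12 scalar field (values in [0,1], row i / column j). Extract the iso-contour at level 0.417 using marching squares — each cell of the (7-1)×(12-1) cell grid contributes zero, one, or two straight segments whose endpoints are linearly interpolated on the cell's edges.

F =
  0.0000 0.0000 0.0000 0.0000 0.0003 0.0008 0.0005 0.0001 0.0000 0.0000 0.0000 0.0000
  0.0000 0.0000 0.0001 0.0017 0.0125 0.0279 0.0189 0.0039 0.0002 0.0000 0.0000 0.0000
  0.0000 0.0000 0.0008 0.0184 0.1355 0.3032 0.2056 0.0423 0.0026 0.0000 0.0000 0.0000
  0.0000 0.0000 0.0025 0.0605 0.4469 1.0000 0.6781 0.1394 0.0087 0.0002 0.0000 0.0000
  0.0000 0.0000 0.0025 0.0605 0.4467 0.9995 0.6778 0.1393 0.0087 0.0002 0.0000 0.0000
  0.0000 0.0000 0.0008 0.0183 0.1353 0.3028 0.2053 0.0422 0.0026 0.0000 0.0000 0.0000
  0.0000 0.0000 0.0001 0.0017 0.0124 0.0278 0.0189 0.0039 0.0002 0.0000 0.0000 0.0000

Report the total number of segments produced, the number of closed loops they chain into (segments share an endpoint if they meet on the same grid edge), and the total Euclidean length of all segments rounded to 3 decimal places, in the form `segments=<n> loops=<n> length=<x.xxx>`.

cell (2,3): code 0100 → (2.904,4.000)–(3.000,3.923)
cell (2,4): code 1100 → (2.163,5.000)–(2.904,4.000)
cell (2,5): code 1100 → (2.447,6.000)–(2.163,5.000)
cell (2,6): code 1000 → (3.000,6.485)–(2.447,6.000)
cell (3,3): code 0110 → (3.000,3.923)–(4.000,3.923)
cell (3,6): code 1001 → (4.000,6.484)–(3.000,6.485)
cell (4,3): code 0010 → (4.000,3.923)–(4.095,4.000)
cell (4,4): code 0011 → (4.095,4.000)–(4.836,5.000)
cell (4,5): code 0011 → (4.836,5.000)–(4.552,6.000)
cell (4,6): code 0001 → (4.552,6.000)–(4.000,6.484)
total: 10 segments, chained into 1 closed loop(s), length Σ = 8.283202

segments=10 loops=1 length=8.283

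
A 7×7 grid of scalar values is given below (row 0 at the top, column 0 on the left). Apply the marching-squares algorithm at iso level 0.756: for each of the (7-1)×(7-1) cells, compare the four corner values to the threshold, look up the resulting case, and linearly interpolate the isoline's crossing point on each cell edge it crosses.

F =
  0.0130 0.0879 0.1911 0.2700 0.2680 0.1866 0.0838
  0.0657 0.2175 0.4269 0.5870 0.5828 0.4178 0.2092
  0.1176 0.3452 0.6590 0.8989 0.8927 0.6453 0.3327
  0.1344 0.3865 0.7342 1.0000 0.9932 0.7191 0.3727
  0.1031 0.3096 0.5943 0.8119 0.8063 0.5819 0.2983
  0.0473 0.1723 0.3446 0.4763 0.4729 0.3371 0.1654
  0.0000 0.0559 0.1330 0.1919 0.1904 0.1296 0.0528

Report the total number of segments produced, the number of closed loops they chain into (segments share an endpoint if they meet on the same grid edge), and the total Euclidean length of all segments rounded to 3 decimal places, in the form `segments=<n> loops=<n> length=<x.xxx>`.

segments=10 loops=1 length=8.520

cell (1,2): code 0100 → (1.542,3.000)–(2.000,2.404)
cell (1,3): code 1100 → (1.559,4.000)–(1.542,3.000)
cell (1,4): code 1000 → (2.000,4.553)–(1.559,4.000)
cell (2,2): code 0110 → (2.000,2.404)–(3.000,2.082)
cell (2,4): code 1001 → (3.000,4.865)–(2.000,4.553)
cell (3,2): code 0110 → (3.000,2.082)–(4.000,2.743)
cell (3,4): code 1001 → (4.000,4.224)–(3.000,4.865)
cell (4,2): code 0010 → (4.000,2.743)–(4.167,3.000)
cell (4,3): code 0011 → (4.167,3.000)–(4.151,4.000)
cell (4,4): code 0001 → (4.151,4.000)–(4.000,4.224)
total: 10 segments, chained into 1 closed loop(s), length Σ = 8.520286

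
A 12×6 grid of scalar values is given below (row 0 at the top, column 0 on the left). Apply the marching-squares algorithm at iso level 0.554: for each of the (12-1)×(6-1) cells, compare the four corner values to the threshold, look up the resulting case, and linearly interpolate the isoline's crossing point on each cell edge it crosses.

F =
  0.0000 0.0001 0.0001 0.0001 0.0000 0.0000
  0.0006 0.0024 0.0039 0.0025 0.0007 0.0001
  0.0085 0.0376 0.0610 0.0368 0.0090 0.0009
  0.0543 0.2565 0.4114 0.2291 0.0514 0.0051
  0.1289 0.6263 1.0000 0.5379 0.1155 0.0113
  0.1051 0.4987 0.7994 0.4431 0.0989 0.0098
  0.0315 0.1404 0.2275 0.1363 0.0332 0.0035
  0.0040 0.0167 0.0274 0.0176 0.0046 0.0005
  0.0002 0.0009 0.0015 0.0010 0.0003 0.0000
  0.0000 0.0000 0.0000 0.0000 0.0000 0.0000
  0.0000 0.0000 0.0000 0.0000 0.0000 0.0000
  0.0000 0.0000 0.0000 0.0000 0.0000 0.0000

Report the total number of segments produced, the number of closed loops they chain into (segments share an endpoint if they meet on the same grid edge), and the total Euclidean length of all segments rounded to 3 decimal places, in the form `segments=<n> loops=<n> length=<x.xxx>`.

cell (3,0): code 0100 → (3.804,1.000)–(4.000,0.855)
cell (3,1): code 1100 → (3.242,2.000)–(3.804,1.000)
cell (3,2): code 1000 → (4.000,2.965)–(3.242,2.000)
cell (4,0): code 0010 → (4.000,0.855)–(4.567,1.000)
cell (4,1): code 0111 → (4.567,1.000)–(5.000,1.184)
cell (4,2): code 1001 → (5.000,2.689)–(4.000,2.965)
cell (5,1): code 0010 → (5.000,1.184)–(5.429,2.000)
cell (5,2): code 0001 → (5.429,2.000)–(5.000,2.689)
total: 8 segments, chained into 1 closed loop(s), length Σ = 6.444655

segments=8 loops=1 length=6.445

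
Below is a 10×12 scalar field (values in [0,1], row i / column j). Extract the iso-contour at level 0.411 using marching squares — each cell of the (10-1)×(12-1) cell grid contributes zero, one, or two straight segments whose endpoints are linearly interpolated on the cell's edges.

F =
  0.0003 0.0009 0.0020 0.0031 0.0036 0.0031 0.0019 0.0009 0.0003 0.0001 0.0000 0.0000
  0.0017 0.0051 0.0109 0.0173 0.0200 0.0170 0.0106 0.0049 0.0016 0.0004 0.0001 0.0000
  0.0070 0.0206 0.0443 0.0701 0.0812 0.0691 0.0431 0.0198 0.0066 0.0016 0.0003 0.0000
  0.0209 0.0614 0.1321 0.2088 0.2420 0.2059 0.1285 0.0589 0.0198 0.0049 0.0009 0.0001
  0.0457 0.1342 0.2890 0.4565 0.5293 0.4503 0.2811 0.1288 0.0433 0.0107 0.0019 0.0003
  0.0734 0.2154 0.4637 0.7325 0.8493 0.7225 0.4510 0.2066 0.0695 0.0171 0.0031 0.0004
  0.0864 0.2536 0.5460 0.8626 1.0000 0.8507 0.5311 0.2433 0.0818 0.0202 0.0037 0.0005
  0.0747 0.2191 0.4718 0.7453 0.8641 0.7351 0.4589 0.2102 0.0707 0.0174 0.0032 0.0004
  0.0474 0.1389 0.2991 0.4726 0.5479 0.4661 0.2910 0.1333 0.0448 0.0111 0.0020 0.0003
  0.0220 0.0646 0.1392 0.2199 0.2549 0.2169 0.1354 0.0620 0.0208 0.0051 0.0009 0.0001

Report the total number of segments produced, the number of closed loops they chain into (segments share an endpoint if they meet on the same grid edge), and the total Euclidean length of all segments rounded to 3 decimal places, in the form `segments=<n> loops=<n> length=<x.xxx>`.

segments=20 loops=1 length=15.071

cell (3,2): code 0100 → (3.816,3.000)–(4.000,2.728)
cell (3,3): code 1100 → (3.588,4.000)–(3.816,3.000)
cell (3,4): code 1100 → (3.839,5.000)–(3.588,4.000)
cell (3,5): code 1000 → (4.000,5.232)–(3.839,5.000)
cell (4,1): code 0100 → (4.698,2.000)–(5.000,1.788)
cell (4,2): code 1110 → (4.000,2.728)–(4.698,2.000)
cell (4,5): code 1101 → (4.765,6.000)–(4.000,5.232)
cell (4,6): code 1000 → (5.000,6.164)–(4.765,6.000)
cell (5,1): code 0110 → (5.000,1.788)–(6.000,1.538)
cell (5,6): code 1001 → (6.000,6.417)–(5.000,6.164)
cell (6,1): code 0110 → (6.000,1.538)–(7.000,1.759)
cell (6,6): code 1001 → (7.000,6.193)–(6.000,6.417)
cell (7,1): code 0010 → (7.000,1.759)–(7.352,2.000)
cell (7,2): code 0111 → (7.352,2.000)–(8.000,2.645)
cell (7,5): code 1011 → (8.000,5.315)–(7.285,6.000)
cell (7,6): code 0001 → (7.285,6.000)–(7.000,6.193)
cell (8,2): code 0010 → (8.000,2.645)–(8.244,3.000)
cell (8,3): code 0011 → (8.244,3.000)–(8.467,4.000)
cell (8,4): code 0011 → (8.467,4.000)–(8.221,5.000)
cell (8,5): code 0001 → (8.221,5.000)–(8.000,5.315)
total: 20 segments, chained into 1 closed loop(s), length Σ = 15.071450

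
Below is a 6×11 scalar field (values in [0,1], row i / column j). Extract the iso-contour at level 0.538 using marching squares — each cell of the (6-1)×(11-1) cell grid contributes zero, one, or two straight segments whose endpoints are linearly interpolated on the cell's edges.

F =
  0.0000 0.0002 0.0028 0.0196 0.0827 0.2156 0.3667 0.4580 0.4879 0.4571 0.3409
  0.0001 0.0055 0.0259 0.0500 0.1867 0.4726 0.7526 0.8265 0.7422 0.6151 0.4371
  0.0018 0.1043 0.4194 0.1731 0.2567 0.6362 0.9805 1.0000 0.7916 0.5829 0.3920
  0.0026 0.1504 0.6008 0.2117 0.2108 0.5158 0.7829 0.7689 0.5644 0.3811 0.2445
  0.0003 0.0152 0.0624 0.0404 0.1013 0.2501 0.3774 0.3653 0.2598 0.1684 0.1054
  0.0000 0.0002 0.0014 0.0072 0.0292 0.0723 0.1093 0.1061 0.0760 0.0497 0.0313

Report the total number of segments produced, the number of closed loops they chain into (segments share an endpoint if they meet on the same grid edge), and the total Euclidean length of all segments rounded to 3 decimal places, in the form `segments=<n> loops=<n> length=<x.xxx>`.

segments=20 loops=2 length=13.862

cell (0,5): code 0100 → (0.444,6.000)–(1.000,5.234)
cell (0,6): code 1100 → (0.217,7.000)–(0.444,6.000)
cell (0,7): code 1100 → (0.197,8.000)–(0.217,7.000)
cell (0,8): code 1100 → (0.512,9.000)–(0.197,8.000)
cell (0,9): code 1000 → (1.000,9.433)–(0.512,9.000)
cell (1,4): code 0100 → (1.400,5.000)–(2.000,4.741)
cell (1,5): code 1110 → (1.000,5.234)–(1.400,5.000)
cell (1,9): code 1001 → (2.000,9.235)–(1.000,9.433)
cell (2,1): code 0100 → (2.654,2.000)–(3.000,1.861)
cell (2,2): code 1000 → (3.000,2.161)–(2.654,2.000)
cell (2,4): code 0010 → (2.000,4.741)–(2.816,5.000)
cell (2,5): code 0111 → (2.816,5.000)–(3.000,5.083)
cell (2,8): code 1011 → (3.000,8.144)–(2.222,9.000)
cell (2,9): code 0001 → (2.222,9.000)–(2.000,9.235)
cell (3,1): code 0010 → (3.000,1.861)–(3.117,2.000)
cell (3,2): code 0001 → (3.117,2.000)–(3.000,2.161)
cell (3,5): code 0010 → (3.000,5.083)–(3.604,6.000)
cell (3,6): code 0011 → (3.604,6.000)–(3.572,7.000)
cell (3,7): code 0011 → (3.572,7.000)–(3.087,8.000)
cell (3,8): code 0001 → (3.087,8.000)–(3.000,8.144)
total: 20 segments, chained into 2 closed loop(s), length Σ = 13.861784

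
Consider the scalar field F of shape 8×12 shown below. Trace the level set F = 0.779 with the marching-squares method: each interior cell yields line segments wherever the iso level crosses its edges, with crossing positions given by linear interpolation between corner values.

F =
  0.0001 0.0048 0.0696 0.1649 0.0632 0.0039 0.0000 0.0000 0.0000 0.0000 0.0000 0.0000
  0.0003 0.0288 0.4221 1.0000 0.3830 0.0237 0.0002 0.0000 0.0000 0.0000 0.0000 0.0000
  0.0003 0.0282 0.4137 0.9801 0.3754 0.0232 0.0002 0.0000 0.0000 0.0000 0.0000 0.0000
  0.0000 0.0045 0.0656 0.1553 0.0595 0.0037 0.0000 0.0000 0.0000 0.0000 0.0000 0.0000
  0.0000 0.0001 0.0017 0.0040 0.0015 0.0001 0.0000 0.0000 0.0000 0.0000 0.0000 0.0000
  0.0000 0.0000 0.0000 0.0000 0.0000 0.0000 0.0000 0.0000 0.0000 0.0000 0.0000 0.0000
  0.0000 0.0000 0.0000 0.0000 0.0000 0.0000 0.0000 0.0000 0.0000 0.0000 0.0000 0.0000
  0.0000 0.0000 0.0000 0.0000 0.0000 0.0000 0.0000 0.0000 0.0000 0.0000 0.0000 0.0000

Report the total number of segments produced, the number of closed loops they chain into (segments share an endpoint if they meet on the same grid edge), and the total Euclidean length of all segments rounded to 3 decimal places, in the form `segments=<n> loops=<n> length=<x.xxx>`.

segments=6 loops=1 length=3.754

cell (0,2): code 0100 → (0.735,3.000)–(1.000,2.618)
cell (0,3): code 1000 → (1.000,3.358)–(0.735,3.000)
cell (1,2): code 0110 → (1.000,2.618)–(2.000,2.645)
cell (1,3): code 1001 → (2.000,3.333)–(1.000,3.358)
cell (2,2): code 0010 → (2.000,2.645)–(2.244,3.000)
cell (2,3): code 0001 → (2.244,3.000)–(2.000,3.333)
total: 6 segments, chained into 1 closed loop(s), length Σ = 3.754171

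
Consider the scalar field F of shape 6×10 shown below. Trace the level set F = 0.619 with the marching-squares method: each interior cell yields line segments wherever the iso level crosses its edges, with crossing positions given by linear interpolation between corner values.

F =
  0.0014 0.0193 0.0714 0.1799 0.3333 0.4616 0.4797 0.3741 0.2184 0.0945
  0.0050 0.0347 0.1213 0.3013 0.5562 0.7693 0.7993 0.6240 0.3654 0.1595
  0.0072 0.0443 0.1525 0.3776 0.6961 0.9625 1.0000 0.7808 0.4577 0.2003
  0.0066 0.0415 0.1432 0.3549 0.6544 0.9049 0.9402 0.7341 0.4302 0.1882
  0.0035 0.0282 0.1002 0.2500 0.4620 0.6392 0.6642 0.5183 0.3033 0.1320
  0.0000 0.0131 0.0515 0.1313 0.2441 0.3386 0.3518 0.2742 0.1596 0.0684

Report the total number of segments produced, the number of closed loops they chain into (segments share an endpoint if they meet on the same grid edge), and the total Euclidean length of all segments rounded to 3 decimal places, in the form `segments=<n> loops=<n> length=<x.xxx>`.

segments=16 loops=1 length=11.679

cell (0,4): code 0100 → (0.512,5.000)–(1.000,4.295)
cell (0,5): code 1100 → (0.436,6.000)–(0.512,5.000)
cell (0,6): code 1100 → (0.980,7.000)–(0.436,6.000)
cell (0,7): code 1000 → (1.000,7.019)–(0.980,7.000)
cell (1,3): code 0100 → (1.449,4.000)–(2.000,3.758)
cell (1,4): code 1110 → (1.000,4.295)–(1.449,4.000)
cell (1,7): code 1001 → (2.000,7.501)–(1.000,7.019)
cell (2,3): code 0110 → (2.000,3.758)–(3.000,3.882)
cell (2,7): code 1001 → (3.000,7.379)–(2.000,7.501)
cell (3,3): code 0010 → (3.000,3.882)–(3.184,4.000)
cell (3,4): code 0111 → (3.184,4.000)–(4.000,4.886)
cell (3,6): code 1011 → (4.000,6.310)–(3.533,7.000)
cell (3,7): code 0001 → (3.533,7.000)–(3.000,7.379)
cell (4,4): code 0010 → (4.000,4.886)–(4.067,5.000)
cell (4,5): code 0011 → (4.067,5.000)–(4.145,6.000)
cell (4,6): code 0001 → (4.145,6.000)–(4.000,6.310)
total: 16 segments, chained into 1 closed loop(s), length Σ = 11.678658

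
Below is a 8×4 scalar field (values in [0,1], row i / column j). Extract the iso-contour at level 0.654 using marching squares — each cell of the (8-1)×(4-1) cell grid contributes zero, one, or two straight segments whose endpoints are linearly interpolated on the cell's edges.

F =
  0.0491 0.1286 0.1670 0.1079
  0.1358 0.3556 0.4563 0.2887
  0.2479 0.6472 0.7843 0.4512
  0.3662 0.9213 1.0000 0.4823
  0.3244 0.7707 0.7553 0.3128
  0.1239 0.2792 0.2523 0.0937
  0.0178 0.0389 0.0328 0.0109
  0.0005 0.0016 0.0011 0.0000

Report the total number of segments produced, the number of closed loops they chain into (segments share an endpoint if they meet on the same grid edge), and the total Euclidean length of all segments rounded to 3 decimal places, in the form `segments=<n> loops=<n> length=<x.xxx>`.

cell (1,1): code 0100 → (1.603,2.000)–(2.000,1.050)
cell (1,2): code 1000 → (2.000,2.391)–(1.603,2.000)
cell (2,0): code 0100 → (2.025,1.000)–(3.000,0.518)
cell (2,1): code 1110 → (2.000,1.050)–(2.025,1.000)
cell (2,2): code 1001 → (3.000,2.668)–(2.000,2.391)
cell (3,0): code 0110 → (3.000,0.518)–(4.000,0.739)
cell (3,2): code 1001 → (4.000,2.229)–(3.000,2.668)
cell (4,0): code 0010 → (4.000,0.739)–(4.237,1.000)
cell (4,1): code 0011 → (4.237,1.000)–(4.201,2.000)
cell (4,2): code 0001 → (4.201,2.000)–(4.000,2.229)
total: 10 segments, chained into 1 closed loop(s), length Σ = 7.543324

segments=10 loops=1 length=7.543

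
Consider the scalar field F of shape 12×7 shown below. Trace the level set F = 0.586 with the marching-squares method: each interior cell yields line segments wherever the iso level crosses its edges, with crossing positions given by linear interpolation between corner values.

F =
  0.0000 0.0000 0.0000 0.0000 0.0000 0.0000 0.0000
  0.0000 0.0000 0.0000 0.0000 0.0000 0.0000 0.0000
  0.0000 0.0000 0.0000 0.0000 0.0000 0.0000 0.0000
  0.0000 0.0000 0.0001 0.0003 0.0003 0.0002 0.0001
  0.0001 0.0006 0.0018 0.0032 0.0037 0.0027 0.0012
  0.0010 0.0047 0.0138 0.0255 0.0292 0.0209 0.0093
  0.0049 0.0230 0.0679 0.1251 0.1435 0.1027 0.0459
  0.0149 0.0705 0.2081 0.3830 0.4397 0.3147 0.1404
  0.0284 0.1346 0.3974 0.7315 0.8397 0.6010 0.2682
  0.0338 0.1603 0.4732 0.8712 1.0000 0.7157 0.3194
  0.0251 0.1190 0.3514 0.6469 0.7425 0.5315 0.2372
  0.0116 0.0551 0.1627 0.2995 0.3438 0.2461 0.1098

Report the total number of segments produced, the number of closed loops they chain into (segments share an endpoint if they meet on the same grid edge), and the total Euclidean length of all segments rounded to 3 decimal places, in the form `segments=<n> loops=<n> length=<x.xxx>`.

cell (7,2): code 0100 → (7.582,3.000)–(8.000,2.565)
cell (7,3): code 1100 → (7.366,4.000)–(7.582,3.000)
cell (7,4): code 1100 → (7.948,5.000)–(7.366,4.000)
cell (7,5): code 1000 → (8.000,5.045)–(7.948,5.000)
cell (8,2): code 0110 → (8.000,2.565)–(9.000,2.283)
cell (8,5): code 1001 → (9.000,5.327)–(8.000,5.045)
cell (9,2): code 0110 → (9.000,2.283)–(10.000,2.794)
cell (9,4): code 1011 → (10.000,4.742)–(9.704,5.000)
cell (9,5): code 0001 → (9.704,5.000)–(9.000,5.327)
cell (10,2): code 0010 → (10.000,2.794)–(10.175,3.000)
cell (10,3): code 0011 → (10.175,3.000)–(10.393,4.000)
cell (10,4): code 0001 → (10.393,4.000)–(10.000,4.742)
total: 12 segments, chained into 1 closed loop(s), length Σ = 9.355444

segments=12 loops=1 length=9.355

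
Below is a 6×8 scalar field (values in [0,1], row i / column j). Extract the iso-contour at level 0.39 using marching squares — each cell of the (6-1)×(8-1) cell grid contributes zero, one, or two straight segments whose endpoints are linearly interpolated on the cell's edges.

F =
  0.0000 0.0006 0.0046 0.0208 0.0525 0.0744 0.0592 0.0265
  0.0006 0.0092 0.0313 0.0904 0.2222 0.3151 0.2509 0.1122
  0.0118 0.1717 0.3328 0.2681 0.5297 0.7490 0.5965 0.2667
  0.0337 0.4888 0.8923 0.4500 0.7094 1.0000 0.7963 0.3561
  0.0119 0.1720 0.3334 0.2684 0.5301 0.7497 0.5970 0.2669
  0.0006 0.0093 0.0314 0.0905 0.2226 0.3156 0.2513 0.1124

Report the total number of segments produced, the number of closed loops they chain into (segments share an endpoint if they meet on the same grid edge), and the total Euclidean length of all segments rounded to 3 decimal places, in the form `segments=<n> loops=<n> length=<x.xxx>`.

cell (1,3): code 0100 → (1.546,4.000)–(2.000,3.466)
cell (1,4): code 1100 → (1.173,5.000)–(1.546,4.000)
cell (1,5): code 1100 → (1.402,6.000)–(1.173,5.000)
cell (1,6): code 1000 → (2.000,6.626)–(1.402,6.000)
cell (2,0): code 0100 → (2.688,1.000)–(3.000,0.783)
cell (2,1): code 1100 → (2.102,2.000)–(2.688,1.000)
cell (2,2): code 1100 → (2.670,3.000)–(2.102,2.000)
cell (2,3): code 1110 → (2.000,3.466)–(2.670,3.000)
cell (2,6): code 1001 → (3.000,6.923)–(2.000,6.626)
cell (3,0): code 0010 → (3.000,0.783)–(3.312,1.000)
cell (3,1): code 0011 → (3.312,1.000)–(3.899,2.000)
cell (3,2): code 0011 → (3.899,2.000)–(3.330,3.000)
cell (3,3): code 0111 → (3.330,3.000)–(4.000,3.465)
cell (3,6): code 1001 → (4.000,6.627)–(3.000,6.923)
cell (4,3): code 0010 → (4.000,3.465)–(4.456,4.000)
cell (4,4): code 0011 → (4.456,4.000)–(4.829,5.000)
cell (4,5): code 0011 → (4.829,5.000)–(4.599,6.000)
cell (4,6): code 0001 → (4.599,6.000)–(4.000,6.627)
total: 18 segments, chained into 1 closed loop(s), length Σ = 16.419266

segments=18 loops=1 length=16.419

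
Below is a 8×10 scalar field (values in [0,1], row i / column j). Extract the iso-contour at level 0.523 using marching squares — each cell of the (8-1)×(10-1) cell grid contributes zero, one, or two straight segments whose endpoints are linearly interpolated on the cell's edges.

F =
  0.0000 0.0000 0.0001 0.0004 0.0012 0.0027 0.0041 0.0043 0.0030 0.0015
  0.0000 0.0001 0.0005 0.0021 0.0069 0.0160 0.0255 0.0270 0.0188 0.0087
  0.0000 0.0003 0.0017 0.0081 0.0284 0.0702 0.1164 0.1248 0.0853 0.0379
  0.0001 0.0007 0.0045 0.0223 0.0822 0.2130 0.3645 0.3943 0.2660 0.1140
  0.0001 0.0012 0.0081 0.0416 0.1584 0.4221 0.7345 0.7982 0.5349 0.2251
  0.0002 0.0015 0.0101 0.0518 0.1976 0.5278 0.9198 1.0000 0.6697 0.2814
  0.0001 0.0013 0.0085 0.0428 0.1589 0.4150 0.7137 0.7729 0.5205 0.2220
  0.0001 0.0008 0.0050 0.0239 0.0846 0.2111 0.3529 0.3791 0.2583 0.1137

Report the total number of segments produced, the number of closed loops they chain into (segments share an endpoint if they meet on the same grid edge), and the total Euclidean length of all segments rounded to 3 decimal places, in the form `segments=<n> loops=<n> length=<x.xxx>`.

cell (3,5): code 0100 → (3.428,6.000)–(4.000,5.323)
cell (3,6): code 1100 → (3.319,7.000)–(3.428,6.000)
cell (3,7): code 1100 → (3.956,8.000)–(3.319,7.000)
cell (3,8): code 1000 → (4.000,8.038)–(3.956,8.000)
cell (4,4): code 0100 → (4.955,5.000)–(5.000,4.985)
cell (4,5): code 1110 → (4.000,5.323)–(4.955,5.000)
cell (4,8): code 1001 → (5.000,8.378)–(4.000,8.038)
cell (5,4): code 0010 → (5.000,4.985)–(5.043,5.000)
cell (5,5): code 0111 → (5.043,5.000)–(6.000,5.362)
cell (5,7): code 1011 → (6.000,7.990)–(5.983,8.000)
cell (5,8): code 0001 → (5.983,8.000)–(5.000,8.378)
cell (6,5): code 0010 → (6.000,5.362)–(6.529,6.000)
cell (6,6): code 0011 → (6.529,6.000)–(6.635,7.000)
cell (6,7): code 0001 → (6.635,7.000)–(6.000,7.990)
total: 14 segments, chained into 1 closed loop(s), length Σ = 10.399468

segments=14 loops=1 length=10.399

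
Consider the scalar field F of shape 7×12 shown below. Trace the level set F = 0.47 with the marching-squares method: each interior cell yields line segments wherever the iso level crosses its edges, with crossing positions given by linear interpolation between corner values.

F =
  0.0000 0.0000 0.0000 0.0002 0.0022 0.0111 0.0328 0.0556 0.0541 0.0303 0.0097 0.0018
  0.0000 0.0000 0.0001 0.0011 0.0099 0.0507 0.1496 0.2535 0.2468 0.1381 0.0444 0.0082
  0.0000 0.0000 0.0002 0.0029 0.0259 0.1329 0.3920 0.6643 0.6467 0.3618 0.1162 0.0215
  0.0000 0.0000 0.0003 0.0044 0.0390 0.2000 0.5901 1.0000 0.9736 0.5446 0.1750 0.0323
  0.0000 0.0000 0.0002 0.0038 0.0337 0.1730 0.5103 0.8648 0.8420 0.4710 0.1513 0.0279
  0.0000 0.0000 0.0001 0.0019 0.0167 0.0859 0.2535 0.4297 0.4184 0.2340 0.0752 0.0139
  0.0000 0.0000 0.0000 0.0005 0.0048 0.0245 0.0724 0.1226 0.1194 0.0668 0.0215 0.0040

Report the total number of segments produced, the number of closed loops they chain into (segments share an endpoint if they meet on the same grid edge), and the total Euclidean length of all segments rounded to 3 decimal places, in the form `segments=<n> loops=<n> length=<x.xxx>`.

segments=14 loops=1 length=10.762

cell (1,6): code 0100 → (1.527,7.000)–(2.000,6.286)
cell (1,7): code 1100 → (1.558,8.000)–(1.527,7.000)
cell (1,8): code 1000 → (2.000,8.620)–(1.558,8.000)
cell (2,5): code 0100 → (2.394,6.000)–(3.000,5.692)
cell (2,6): code 1110 → (2.000,6.286)–(2.394,6.000)
cell (2,8): code 1101 → (2.592,9.000)–(2.000,8.620)
cell (2,9): code 1000 → (3.000,9.202)–(2.592,9.000)
cell (3,5): code 0110 → (3.000,5.692)–(4.000,5.881)
cell (3,9): code 1001 → (4.000,9.003)–(3.000,9.202)
cell (4,5): code 0010 → (4.000,5.881)–(4.157,6.000)
cell (4,6): code 0011 → (4.157,6.000)–(4.907,7.000)
cell (4,7): code 0011 → (4.907,7.000)–(4.878,8.000)
cell (4,8): code 0011 → (4.878,8.000)–(4.004,9.000)
cell (4,9): code 0001 → (4.004,9.000)–(4.000,9.003)
total: 14 segments, chained into 1 closed loop(s), length Σ = 10.761907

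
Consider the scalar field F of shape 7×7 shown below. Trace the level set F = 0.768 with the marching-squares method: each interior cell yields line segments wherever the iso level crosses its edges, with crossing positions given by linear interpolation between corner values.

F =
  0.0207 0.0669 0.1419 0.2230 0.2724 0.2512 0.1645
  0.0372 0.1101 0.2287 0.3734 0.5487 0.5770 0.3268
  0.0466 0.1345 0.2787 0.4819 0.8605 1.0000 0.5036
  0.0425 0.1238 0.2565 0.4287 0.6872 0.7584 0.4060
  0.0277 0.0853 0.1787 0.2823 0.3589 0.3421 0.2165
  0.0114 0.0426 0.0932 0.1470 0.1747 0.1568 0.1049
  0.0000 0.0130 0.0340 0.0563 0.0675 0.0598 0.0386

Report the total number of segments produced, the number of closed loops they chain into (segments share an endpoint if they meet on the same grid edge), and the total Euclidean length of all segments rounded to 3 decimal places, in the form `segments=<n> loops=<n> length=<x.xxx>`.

segments=6 loops=1 length=4.878

cell (1,3): code 0100 → (1.703,4.000)–(2.000,3.756)
cell (1,4): code 1100 → (1.452,5.000)–(1.703,4.000)
cell (1,5): code 1000 → (2.000,5.467)–(1.452,5.000)
cell (2,3): code 0010 → (2.000,3.756)–(2.534,4.000)
cell (2,4): code 0011 → (2.534,4.000)–(2.960,5.000)
cell (2,5): code 0001 → (2.960,5.000)–(2.000,5.467)
total: 6 segments, chained into 1 closed loop(s), length Σ = 4.878253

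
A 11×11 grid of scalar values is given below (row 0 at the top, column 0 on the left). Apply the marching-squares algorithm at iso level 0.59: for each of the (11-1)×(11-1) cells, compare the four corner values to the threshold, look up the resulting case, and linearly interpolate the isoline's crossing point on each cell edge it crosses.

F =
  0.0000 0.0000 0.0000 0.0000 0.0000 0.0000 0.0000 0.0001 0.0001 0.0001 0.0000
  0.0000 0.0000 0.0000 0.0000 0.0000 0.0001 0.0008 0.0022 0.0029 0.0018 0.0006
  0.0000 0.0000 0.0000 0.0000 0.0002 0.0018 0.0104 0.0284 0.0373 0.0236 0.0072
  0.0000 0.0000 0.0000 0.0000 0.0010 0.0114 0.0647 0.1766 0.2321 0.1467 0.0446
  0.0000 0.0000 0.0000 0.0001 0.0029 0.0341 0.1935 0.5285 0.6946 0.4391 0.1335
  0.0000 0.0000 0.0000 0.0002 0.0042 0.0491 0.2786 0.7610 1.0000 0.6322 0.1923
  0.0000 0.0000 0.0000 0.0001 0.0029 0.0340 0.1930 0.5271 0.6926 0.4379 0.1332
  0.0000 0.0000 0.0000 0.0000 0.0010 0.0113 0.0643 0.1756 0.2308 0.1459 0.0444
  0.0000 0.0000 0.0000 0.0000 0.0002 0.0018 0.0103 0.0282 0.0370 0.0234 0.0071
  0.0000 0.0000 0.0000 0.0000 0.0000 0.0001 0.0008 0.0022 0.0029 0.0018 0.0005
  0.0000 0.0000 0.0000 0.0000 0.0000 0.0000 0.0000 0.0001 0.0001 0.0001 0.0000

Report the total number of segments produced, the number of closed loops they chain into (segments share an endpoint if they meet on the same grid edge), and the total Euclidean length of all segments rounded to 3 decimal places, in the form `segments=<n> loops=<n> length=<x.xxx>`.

cell (3,7): code 0100 → (3.774,8.000)–(4.000,7.370)
cell (3,8): code 1000 → (4.000,8.409)–(3.774,8.000)
cell (4,6): code 0100 → (4.265,7.000)–(5.000,6.646)
cell (4,7): code 1110 → (4.000,7.370)–(4.265,7.000)
cell (4,8): code 1101 → (4.781,9.000)–(4.000,8.409)
cell (4,9): code 1000 → (5.000,9.096)–(4.781,9.000)
cell (5,6): code 0010 → (5.000,6.646)–(5.731,7.000)
cell (5,7): code 0111 → (5.731,7.000)–(6.000,7.380)
cell (5,8): code 1011 → (6.000,8.403)–(5.217,9.000)
cell (5,9): code 0001 → (5.217,9.000)–(5.000,9.096)
cell (6,7): code 0010 → (6.000,7.380)–(6.222,8.000)
cell (6,8): code 0001 → (6.222,8.000)–(6.000,8.403)
total: 12 segments, chained into 1 closed loop(s), length Σ = 7.245191

segments=12 loops=1 length=7.245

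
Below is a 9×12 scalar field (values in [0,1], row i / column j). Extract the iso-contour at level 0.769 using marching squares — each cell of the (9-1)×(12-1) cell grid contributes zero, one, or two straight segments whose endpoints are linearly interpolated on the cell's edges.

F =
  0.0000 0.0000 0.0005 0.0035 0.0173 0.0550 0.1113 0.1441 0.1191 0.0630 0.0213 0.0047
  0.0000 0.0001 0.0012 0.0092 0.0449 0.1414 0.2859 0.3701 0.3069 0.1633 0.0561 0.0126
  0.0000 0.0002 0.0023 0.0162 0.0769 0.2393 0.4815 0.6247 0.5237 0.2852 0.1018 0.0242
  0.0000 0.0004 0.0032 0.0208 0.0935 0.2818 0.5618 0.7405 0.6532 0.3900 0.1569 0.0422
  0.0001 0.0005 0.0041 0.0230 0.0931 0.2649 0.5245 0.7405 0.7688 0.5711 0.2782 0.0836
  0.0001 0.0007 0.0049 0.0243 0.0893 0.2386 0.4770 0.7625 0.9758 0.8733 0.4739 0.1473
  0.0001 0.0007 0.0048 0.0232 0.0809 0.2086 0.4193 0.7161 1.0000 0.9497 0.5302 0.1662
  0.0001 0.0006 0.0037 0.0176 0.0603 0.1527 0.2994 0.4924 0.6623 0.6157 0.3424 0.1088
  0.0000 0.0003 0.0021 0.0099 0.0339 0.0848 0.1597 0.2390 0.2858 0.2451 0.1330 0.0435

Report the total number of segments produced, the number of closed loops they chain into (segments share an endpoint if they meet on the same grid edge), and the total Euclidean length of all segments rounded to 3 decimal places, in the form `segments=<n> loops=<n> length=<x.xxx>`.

segments=8 loops=1 length=7.811

cell (4,7): code 0100 → (4.001,8.000)–(5.000,7.030)
cell (4,8): code 1100 → (4.655,9.000)–(4.001,8.000)
cell (4,9): code 1000 → (5.000,9.261)–(4.655,9.000)
cell (5,7): code 0110 → (5.000,7.030)–(6.000,7.186)
cell (5,9): code 1001 → (6.000,9.431)–(5.000,9.261)
cell (6,7): code 0010 → (6.000,7.186)–(6.684,8.000)
cell (6,8): code 0011 → (6.684,8.000)–(6.541,9.000)
cell (6,9): code 0001 → (6.541,9.000)–(6.000,9.431)
total: 8 segments, chained into 1 closed loop(s), length Σ = 7.810833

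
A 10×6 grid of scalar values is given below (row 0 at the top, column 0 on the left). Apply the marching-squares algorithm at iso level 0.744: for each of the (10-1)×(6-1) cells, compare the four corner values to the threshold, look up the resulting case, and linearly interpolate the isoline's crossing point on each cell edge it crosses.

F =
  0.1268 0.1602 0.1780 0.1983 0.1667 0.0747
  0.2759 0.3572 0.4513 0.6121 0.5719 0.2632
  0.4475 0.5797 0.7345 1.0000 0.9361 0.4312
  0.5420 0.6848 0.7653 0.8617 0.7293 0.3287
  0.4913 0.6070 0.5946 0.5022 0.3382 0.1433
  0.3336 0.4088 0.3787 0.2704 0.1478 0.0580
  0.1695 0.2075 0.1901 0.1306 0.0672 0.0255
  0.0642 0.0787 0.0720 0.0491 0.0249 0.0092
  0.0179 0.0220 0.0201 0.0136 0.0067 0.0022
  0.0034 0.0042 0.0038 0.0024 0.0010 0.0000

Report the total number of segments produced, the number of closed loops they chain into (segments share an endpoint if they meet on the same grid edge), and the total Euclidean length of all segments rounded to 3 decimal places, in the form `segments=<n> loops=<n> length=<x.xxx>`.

segments=10 loops=1 length=7.274

cell (1,2): code 0100 → (1.340,3.000)–(2.000,2.036)
cell (1,3): code 1100 → (1.473,4.000)–(1.340,3.000)
cell (1,4): code 1000 → (2.000,4.380)–(1.473,4.000)
cell (2,1): code 0100 → (2.308,2.000)–(3.000,1.735)
cell (2,2): code 1110 → (2.000,2.036)–(2.308,2.000)
cell (2,3): code 1011 → (3.000,3.889)–(2.929,4.000)
cell (2,4): code 0001 → (2.929,4.000)–(2.000,4.380)
cell (3,1): code 0010 → (3.000,1.735)–(3.125,2.000)
cell (3,2): code 0011 → (3.125,2.000)–(3.327,3.000)
cell (3,3): code 0001 → (3.327,3.000)–(3.000,3.889)
total: 10 segments, chained into 1 closed loop(s), length Σ = 7.274365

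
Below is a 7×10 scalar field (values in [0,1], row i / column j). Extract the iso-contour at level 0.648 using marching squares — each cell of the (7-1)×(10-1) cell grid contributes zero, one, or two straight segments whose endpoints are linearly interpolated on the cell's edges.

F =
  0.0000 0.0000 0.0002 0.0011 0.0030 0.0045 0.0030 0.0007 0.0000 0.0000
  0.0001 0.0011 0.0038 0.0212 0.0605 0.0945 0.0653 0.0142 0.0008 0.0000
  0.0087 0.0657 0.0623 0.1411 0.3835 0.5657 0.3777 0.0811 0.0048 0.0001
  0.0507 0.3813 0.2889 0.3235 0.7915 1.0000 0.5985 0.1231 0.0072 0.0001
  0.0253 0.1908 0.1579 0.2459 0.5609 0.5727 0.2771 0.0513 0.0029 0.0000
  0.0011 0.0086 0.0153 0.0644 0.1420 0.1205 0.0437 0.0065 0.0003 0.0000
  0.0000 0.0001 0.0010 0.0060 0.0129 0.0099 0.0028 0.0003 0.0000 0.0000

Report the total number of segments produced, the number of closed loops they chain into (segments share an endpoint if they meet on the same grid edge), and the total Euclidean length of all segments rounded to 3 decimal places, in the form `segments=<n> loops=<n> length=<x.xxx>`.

segments=6 loops=1 length=5.678

cell (2,3): code 0100 → (2.648,4.000)–(3.000,3.693)
cell (2,4): code 1100 → (2.190,5.000)–(2.648,4.000)
cell (2,5): code 1000 → (3.000,5.877)–(2.190,5.000)
cell (3,3): code 0010 → (3.000,3.693)–(3.622,4.000)
cell (3,4): code 0011 → (3.622,4.000)–(3.824,5.000)
cell (3,5): code 0001 → (3.824,5.000)–(3.000,5.877)
total: 6 segments, chained into 1 closed loop(s), length Σ = 5.677622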